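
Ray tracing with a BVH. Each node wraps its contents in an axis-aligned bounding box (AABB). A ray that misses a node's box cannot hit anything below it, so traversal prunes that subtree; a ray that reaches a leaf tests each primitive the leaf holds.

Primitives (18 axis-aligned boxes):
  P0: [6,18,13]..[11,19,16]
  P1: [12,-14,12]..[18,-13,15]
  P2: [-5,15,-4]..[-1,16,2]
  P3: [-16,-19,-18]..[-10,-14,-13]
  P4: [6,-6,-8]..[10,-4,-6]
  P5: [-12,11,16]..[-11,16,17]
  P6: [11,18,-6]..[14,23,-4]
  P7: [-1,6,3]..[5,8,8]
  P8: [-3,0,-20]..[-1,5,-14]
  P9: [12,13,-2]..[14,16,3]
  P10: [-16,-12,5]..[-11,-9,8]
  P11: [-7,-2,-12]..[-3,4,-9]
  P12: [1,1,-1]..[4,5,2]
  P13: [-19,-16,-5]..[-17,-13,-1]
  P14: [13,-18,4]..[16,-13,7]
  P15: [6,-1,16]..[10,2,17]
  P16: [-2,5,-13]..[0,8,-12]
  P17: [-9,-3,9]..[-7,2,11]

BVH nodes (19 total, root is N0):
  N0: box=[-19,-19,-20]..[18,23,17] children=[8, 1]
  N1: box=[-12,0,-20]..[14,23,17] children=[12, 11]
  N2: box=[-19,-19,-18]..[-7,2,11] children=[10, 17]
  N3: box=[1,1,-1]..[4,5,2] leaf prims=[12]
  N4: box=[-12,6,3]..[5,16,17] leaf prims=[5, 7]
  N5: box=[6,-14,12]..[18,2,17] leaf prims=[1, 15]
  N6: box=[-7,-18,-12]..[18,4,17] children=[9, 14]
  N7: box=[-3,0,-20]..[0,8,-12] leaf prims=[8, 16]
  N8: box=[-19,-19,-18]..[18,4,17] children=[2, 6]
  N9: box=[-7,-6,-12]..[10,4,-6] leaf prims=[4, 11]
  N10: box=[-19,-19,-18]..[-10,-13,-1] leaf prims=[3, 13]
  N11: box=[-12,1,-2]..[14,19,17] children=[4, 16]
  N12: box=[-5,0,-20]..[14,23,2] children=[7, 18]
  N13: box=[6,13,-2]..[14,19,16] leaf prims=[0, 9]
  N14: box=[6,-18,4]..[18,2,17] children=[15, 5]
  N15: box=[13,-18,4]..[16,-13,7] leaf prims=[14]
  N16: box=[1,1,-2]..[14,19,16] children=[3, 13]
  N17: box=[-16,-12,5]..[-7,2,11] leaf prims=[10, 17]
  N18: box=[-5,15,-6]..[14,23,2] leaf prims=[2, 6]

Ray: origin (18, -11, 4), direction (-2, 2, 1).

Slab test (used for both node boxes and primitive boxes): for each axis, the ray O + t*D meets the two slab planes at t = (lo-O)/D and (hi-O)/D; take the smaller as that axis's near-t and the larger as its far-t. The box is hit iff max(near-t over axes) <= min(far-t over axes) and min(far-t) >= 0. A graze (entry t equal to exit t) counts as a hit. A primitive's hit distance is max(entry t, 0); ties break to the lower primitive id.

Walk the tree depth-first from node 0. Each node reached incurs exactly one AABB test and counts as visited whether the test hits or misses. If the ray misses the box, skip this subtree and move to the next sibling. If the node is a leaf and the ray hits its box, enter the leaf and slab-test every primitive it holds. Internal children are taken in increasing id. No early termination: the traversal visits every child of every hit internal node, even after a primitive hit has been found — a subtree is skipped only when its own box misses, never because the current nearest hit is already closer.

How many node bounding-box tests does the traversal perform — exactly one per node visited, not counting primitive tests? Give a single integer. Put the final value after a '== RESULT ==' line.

Walk:
N0 x:[0,37/2] y:[-4,17] z:[-24,13] -> hit [0,13], descend [1, 8]
  N1 x:[2,15] y:[11/2,17] z:[-24,13] -> hit [11/2,13], descend [11, 12]
    N11 x:[2,15] y:[6,15] z:[-6,13] -> hit [6,13], descend [4, 16]
      N4 x:[13/2,15] y:[17/2,27/2] z:[-1,13] -> hit [17/2,13] leaf, test {P5(miss), P7(miss)}
      N16 x:[2,17/2] y:[6,15] z:[-6,12] -> hit [6,17/2], descend [3, 13]
        N3 x:[7,17/2] y:[6,8] z:[-5,-2] -> miss, prune
        N13 x:[2,6] y:[12,15] z:[-6,12] -> miss, prune
    N12 x:[2,23/2] y:[11/2,17] z:[-24,-2] -> miss, prune
  N8 x:[0,37/2] y:[-4,15/2] z:[-22,13] -> hit [0,15/2], descend [2, 6]
    N2 x:[25/2,37/2] y:[-4,13/2] z:[-22,7] -> miss, prune
    N6 x:[0,25/2] y:[-7/2,15/2] z:[-16,13] -> hit [0,15/2], descend [9, 14]
      N9 x:[4,25/2] y:[5/2,15/2] z:[-16,-10] -> miss, prune
      N14 x:[0,6] y:[-7/2,13/2] z:[0,13] -> hit [0,6], descend [5, 15]
        N5 x:[0,6] y:[-3/2,13/2] z:[8,13] -> miss, prune
        N15 x:[1,5/2] y:[-7/2,-1] z:[0,3] -> miss, prune

15 AABB tests over nodes [0, 1, 11, 4, 16, 3, 13, 12, 8, 2, 6, 9, 14, 5, 15]; 1 leaf entered; closest miss.

== RESULT ==
15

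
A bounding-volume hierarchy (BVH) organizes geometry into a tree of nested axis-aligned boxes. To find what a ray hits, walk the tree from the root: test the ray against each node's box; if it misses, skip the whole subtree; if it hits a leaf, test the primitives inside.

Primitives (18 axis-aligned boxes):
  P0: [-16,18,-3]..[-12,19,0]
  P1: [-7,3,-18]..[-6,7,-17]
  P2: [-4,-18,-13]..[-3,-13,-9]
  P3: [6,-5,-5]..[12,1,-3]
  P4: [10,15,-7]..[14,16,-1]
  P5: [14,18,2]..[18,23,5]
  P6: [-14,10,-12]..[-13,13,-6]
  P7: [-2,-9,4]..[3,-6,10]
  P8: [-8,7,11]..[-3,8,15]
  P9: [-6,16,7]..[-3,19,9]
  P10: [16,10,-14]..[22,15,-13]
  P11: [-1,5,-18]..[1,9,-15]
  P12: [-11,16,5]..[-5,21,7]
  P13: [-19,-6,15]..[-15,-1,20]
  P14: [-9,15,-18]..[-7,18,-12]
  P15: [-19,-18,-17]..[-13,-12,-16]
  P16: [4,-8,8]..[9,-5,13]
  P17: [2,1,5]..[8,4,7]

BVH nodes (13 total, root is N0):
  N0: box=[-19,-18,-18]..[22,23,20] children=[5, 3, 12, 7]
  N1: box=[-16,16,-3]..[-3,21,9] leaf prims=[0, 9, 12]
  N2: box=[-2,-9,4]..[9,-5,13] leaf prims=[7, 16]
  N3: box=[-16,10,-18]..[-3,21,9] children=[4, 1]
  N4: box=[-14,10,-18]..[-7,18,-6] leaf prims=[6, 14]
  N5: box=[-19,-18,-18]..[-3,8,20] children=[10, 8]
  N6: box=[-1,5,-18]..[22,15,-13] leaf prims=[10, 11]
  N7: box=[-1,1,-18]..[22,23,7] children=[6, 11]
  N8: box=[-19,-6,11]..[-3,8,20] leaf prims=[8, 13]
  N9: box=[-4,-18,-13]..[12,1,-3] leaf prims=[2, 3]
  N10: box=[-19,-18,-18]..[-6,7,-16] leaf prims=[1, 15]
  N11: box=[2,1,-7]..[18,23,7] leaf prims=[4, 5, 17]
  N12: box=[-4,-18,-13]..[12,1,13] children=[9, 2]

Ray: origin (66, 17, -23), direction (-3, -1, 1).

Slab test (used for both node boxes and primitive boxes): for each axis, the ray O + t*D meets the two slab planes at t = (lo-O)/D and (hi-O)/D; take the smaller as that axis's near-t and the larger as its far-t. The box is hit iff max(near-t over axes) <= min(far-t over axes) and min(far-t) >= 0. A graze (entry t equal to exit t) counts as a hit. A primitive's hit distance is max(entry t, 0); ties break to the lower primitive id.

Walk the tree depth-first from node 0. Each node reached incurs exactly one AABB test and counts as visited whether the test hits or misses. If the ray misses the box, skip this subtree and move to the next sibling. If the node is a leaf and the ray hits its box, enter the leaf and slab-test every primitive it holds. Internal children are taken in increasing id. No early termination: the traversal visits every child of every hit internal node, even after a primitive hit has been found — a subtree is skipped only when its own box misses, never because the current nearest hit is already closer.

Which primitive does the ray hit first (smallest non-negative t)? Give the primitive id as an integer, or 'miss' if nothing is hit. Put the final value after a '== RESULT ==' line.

Trace the traversal:
N0 x:[44/3,85/3] y:[-6,35] z:[5,43] -> hit [44/3,85/3], descend [3, 5, 7, 12]
  N3 x:[23,82/3] y:[-4,7] z:[5,32] -> miss, prune
  N5 x:[23,85/3] y:[9,35] z:[5,43] -> hit [23,85/3], descend [8, 10]
    N8 x:[23,85/3] y:[9,23] z:[34,43] -> miss, prune
    N10 x:[24,85/3] y:[10,35] z:[5,7] -> miss, prune
  N7 x:[44/3,67/3] y:[-6,16] z:[5,30] -> hit [44/3,16], descend [6, 11]
    N6 x:[44/3,67/3] y:[2,12] z:[5,10] -> miss, prune
    N11 x:[16,64/3] y:[-6,16] z:[16,30] -> hit [16,16] leaf, test {P4(miss), P5(miss), P17(miss)}
  N12 x:[18,70/3] y:[16,35] z:[10,36] -> hit [18,70/3], descend [2, 9]
    N2 x:[19,68/3] y:[22,26] z:[27,36] -> miss, prune
    N9 x:[18,70/3] y:[16,35] z:[10,20] -> hit [18,20] leaf, test {P2(miss), P3@t=18}

Visited [0, 3, 5, 8, 10, 7, 6, 11, 12, 2, 9]. Tests: 11 box, 2 leaf. Nearest: P3.

== RESULT ==
3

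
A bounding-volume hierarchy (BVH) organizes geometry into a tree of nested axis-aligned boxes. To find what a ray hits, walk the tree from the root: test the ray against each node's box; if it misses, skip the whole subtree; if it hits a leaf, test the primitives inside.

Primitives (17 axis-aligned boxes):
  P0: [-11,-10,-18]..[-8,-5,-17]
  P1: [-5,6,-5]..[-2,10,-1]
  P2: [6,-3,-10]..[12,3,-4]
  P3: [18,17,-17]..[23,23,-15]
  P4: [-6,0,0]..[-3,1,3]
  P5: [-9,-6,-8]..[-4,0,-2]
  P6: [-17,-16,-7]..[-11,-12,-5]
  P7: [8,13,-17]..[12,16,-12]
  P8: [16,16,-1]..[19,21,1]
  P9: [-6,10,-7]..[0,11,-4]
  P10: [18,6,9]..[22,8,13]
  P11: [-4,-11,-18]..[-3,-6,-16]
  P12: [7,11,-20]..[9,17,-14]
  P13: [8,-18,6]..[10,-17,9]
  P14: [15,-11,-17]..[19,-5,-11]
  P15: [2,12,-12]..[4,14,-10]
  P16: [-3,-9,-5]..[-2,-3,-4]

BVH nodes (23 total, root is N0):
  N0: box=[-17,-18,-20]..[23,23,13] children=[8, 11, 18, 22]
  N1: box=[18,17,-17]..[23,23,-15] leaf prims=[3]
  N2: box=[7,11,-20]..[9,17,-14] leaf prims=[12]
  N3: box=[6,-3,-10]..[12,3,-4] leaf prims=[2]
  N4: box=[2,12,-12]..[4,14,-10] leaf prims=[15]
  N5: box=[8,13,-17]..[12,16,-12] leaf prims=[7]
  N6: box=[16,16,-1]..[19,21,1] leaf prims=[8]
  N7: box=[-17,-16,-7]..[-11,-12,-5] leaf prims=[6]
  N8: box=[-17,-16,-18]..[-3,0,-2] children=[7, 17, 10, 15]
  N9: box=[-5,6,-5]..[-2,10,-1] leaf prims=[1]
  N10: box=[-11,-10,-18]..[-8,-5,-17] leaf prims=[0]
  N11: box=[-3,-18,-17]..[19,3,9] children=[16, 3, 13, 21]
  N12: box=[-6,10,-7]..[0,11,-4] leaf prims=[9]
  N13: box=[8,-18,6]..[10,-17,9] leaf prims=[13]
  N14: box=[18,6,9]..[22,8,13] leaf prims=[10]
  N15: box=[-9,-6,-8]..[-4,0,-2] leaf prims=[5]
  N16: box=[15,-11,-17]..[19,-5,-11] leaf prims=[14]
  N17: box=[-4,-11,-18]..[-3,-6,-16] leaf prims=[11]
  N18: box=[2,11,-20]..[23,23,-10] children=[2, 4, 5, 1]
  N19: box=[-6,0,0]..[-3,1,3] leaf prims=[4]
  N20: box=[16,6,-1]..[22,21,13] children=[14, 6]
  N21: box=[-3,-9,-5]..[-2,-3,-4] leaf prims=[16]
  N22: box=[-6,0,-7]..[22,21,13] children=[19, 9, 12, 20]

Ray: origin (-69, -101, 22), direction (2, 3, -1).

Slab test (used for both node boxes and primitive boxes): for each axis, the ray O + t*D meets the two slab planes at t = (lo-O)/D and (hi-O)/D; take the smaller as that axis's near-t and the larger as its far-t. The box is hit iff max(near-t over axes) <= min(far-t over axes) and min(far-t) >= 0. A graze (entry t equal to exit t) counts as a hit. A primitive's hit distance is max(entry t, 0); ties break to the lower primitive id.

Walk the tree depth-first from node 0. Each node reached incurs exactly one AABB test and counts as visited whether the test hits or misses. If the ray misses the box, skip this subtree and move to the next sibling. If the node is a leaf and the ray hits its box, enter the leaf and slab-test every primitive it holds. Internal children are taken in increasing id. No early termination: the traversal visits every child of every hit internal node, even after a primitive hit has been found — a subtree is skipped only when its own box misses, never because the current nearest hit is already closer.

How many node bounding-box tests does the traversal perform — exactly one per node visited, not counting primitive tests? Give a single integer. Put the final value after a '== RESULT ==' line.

Walk:
N0 x:[26,46] y:[83/3,124/3] z:[9,42] -> hit [83/3,124/3], descend [8, 11, 18, 22]
  N8 x:[26,33] y:[85/3,101/3] z:[24,40] -> hit [85/3,33], descend [7, 10, 15, 17]
    N7 x:[26,29] y:[85/3,89/3] z:[27,29] -> hit [85/3,29] leaf, test {P6@t=85/3}
    N10 x:[29,61/2] y:[91/3,32] z:[39,40] -> miss, prune
    N15 x:[30,65/2] y:[95/3,101/3] z:[24,30] -> miss, prune
    N17 x:[65/2,33] y:[30,95/3] z:[38,40] -> miss, prune
  N11 x:[33,44] y:[83/3,104/3] z:[13,39] -> hit [33,104/3], descend [3, 13, 16, 21]
    N3 x:[75/2,81/2] y:[98/3,104/3] z:[26,32] -> miss, prune
    N13 x:[77/2,79/2] y:[83/3,28] z:[13,16] -> miss, prune
    N16 x:[42,44] y:[30,32] z:[33,39] -> miss, prune
    N21 x:[33,67/2] y:[92/3,98/3] z:[26,27] -> miss, prune
  N18 x:[71/2,46] y:[112/3,124/3] z:[32,42] -> hit [112/3,124/3], descend [1, 2, 4, 5]
    N1 x:[87/2,46] y:[118/3,124/3] z:[37,39] -> miss, prune
    N2 x:[38,39] y:[112/3,118/3] z:[36,42] -> hit [38,39] leaf, test {P12@t=38}
    N4 x:[71/2,73/2] y:[113/3,115/3] z:[32,34] -> miss, prune
    N5 x:[77/2,81/2] y:[38,39] z:[34,39] -> hit [77/2,39] leaf, test {P7@t=77/2}
  N22 x:[63/2,91/2] y:[101/3,122/3] z:[9,29] -> miss, prune

17 AABB tests over nodes [0, 8, 7, 10, 15, 17, 11, 3, 13, 16, 21, 18, 1, 2, 4, 5, 22]; 3 leaves entered; closest P6.

== RESULT ==
17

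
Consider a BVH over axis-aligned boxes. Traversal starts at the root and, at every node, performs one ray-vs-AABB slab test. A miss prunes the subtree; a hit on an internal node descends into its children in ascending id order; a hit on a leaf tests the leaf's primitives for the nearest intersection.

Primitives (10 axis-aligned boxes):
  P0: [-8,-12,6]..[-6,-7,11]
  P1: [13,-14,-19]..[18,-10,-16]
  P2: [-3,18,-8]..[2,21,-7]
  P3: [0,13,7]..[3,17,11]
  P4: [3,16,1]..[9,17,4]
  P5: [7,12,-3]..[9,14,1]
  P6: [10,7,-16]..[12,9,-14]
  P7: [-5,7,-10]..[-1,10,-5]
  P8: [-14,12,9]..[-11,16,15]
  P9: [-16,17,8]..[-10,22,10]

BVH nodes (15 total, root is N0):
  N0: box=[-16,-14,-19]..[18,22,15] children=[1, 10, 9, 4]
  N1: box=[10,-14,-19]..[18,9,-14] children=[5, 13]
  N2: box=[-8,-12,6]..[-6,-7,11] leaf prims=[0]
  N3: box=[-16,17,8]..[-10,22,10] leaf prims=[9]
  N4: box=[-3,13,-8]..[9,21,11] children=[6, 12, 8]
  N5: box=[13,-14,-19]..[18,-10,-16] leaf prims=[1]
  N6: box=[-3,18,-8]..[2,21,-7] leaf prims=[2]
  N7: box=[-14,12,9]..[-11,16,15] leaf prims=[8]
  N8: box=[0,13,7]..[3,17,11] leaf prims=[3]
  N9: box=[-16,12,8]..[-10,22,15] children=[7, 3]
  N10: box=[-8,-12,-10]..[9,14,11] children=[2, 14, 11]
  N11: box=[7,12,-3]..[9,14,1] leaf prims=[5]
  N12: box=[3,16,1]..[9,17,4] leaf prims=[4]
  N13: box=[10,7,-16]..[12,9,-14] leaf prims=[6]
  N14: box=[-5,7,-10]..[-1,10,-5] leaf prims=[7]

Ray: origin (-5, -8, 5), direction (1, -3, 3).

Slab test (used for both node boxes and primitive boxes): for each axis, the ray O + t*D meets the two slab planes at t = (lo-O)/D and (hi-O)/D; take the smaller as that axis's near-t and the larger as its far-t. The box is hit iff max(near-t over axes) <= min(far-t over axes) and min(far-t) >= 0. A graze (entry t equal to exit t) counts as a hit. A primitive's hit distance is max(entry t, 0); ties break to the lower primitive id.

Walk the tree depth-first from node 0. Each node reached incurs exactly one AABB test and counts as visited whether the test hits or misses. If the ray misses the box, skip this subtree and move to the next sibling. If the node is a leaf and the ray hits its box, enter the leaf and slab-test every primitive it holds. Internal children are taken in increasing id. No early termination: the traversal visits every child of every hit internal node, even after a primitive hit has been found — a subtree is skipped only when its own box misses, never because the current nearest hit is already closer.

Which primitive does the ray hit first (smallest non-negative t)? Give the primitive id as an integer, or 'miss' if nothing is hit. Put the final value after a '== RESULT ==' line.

Walk:
N0 x:[-11,23] y:[-10,2] z:[-8,10/3] -> hit [-8,2], descend [1, 4, 9, 10]
  N1 x:[15,23] y:[-17/3,2] z:[-8,-19/3] -> miss, prune
  N4 x:[2,14] y:[-29/3,-7] z:[-13/3,2] -> miss, prune
  N9 x:[-11,-5] y:[-10,-20/3] z:[1,10/3] -> miss, prune
  N10 x:[-3,14] y:[-22/3,4/3] z:[-5,2] -> hit [-3,4/3], descend [2, 11, 14]
    N2 x:[-3,-1] y:[-1/3,4/3] z:[1/3,2] -> miss, prune
    N11 x:[12,14] y:[-22/3,-20/3] z:[-8/3,-4/3] -> miss, prune
    N14 x:[0,4] y:[-6,-5] z:[-5,-10/3] -> miss, prune

Summary -> nodes [0, 1, 4, 9, 10, 2, 11, 14]; box-tests=8; leaf-entries=0; first=miss

== RESULT ==
miss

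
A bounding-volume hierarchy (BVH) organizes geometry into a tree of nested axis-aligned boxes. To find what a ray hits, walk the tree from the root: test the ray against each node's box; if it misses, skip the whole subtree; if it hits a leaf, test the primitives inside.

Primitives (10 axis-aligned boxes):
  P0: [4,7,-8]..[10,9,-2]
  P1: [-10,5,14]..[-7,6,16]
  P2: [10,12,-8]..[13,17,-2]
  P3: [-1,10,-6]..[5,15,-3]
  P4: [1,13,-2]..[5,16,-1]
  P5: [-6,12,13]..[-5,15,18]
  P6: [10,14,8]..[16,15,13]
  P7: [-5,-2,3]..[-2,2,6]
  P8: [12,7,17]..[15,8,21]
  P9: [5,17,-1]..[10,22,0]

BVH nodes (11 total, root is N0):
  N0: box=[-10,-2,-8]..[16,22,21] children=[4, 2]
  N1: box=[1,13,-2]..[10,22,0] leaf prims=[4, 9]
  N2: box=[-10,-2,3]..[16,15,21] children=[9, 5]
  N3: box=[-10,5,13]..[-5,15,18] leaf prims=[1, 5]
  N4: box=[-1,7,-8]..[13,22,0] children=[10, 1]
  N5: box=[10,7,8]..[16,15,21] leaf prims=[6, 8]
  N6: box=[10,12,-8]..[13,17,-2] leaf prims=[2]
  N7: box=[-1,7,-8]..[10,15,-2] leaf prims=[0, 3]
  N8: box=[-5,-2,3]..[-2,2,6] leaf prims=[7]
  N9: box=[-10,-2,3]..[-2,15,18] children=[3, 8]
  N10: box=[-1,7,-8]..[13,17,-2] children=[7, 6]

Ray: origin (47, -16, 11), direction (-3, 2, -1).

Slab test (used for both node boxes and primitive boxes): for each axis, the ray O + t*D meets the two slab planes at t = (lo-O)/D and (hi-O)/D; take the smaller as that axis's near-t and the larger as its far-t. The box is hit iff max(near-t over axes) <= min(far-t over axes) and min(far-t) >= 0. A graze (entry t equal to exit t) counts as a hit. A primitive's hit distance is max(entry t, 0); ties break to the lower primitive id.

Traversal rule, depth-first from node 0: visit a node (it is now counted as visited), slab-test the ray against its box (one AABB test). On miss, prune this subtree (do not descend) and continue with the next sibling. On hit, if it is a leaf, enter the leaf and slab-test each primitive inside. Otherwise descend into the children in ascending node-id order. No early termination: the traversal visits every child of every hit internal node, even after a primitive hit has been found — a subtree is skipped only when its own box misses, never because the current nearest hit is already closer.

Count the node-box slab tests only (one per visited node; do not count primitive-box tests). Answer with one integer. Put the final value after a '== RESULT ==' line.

Traverse from the root:
N0 x:[31/3,19] y:[7,19] z:[-10,19] -> hit [31/3,19], descend [2, 4]
  N2 x:[31/3,19] y:[7,31/2] z:[-10,8] -> miss, prune
  N4 x:[34/3,16] y:[23/2,19] z:[11,19] -> hit [23/2,16], descend [1, 10]
    N1 x:[37/3,46/3] y:[29/2,19] z:[11,13] -> miss, prune
    N10 x:[34/3,16] y:[23/2,33/2] z:[13,19] -> hit [13,16], descend [6, 7]
      N6 x:[34/3,37/3] y:[14,33/2] z:[13,19] -> miss, prune
      N7 x:[37/3,16] y:[23/2,31/2] z:[13,19] -> hit [13,31/2] leaf, test {P0(miss), P3@t=14}

order=[0, 2, 4, 1, 10, 6, 7]  |boxes|=7  |leaves|=1  hit=P3

== RESULT ==
7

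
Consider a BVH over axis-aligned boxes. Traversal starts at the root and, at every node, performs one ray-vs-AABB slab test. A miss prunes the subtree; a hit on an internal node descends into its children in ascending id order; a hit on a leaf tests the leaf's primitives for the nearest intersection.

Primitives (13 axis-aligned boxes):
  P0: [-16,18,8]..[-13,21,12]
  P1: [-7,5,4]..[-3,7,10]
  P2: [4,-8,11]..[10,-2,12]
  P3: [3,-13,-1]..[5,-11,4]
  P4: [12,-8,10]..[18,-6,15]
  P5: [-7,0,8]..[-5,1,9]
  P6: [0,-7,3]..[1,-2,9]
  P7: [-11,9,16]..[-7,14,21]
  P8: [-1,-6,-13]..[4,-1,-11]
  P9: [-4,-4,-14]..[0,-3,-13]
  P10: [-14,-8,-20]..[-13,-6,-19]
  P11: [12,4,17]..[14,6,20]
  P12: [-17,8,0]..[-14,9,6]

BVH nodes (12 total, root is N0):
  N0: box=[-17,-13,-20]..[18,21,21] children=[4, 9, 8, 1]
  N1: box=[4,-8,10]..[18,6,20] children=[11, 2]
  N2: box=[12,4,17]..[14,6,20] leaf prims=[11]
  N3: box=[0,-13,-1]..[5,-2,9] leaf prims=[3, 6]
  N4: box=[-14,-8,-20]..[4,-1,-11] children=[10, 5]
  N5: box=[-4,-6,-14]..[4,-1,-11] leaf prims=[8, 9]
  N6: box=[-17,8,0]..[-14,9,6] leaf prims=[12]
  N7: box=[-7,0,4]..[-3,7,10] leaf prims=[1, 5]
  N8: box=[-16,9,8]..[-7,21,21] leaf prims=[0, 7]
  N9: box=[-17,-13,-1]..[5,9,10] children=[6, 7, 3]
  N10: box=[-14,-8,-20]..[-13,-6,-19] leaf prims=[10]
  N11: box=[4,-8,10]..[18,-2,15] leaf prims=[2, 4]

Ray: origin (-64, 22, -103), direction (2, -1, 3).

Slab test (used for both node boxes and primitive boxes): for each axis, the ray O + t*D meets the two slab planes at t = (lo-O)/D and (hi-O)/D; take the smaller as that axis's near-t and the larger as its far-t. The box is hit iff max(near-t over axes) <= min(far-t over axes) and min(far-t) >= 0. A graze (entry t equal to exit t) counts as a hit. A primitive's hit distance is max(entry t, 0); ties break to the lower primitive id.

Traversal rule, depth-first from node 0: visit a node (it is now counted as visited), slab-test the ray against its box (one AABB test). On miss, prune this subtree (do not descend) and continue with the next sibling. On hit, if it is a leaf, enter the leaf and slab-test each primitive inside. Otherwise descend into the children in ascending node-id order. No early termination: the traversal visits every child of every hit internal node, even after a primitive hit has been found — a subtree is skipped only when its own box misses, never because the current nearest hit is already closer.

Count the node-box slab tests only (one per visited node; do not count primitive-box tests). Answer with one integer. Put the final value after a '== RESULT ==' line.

Trace the traversal:
N0 x:[47/2,41] y:[1,35] z:[83/3,124/3] -> hit [83/3,35], descend [1, 4, 8, 9]
  N1 x:[34,41] y:[16,30] z:[113/3,41] -> miss, prune
  N4 x:[25,34] y:[23,30] z:[83/3,92/3] -> hit [83/3,30], descend [5, 10]
    N5 x:[30,34] y:[23,28] z:[89/3,92/3] -> miss, prune
    N10 x:[25,51/2] y:[28,30] z:[83/3,28] -> miss, prune
  N8 x:[24,57/2] y:[1,13] z:[37,124/3] -> miss, prune
  N9 x:[47/2,69/2] y:[13,35] z:[34,113/3] -> hit [34,69/2], descend [3, 6, 7]
    N3 x:[32,69/2] y:[24,35] z:[34,112/3] -> hit [34,69/2] leaf, test {P3@t=34, P6(miss)}
    N6 x:[47/2,25] y:[13,14] z:[103/3,109/3] -> miss, prune
    N7 x:[57/2,61/2] y:[15,22] z:[107/3,113/3] -> miss, prune

Visited [0, 1, 4, 5, 10, 8, 9, 3, 6, 7]. Tests: 10 box, 1 leaf. Nearest: P3.

== RESULT ==
10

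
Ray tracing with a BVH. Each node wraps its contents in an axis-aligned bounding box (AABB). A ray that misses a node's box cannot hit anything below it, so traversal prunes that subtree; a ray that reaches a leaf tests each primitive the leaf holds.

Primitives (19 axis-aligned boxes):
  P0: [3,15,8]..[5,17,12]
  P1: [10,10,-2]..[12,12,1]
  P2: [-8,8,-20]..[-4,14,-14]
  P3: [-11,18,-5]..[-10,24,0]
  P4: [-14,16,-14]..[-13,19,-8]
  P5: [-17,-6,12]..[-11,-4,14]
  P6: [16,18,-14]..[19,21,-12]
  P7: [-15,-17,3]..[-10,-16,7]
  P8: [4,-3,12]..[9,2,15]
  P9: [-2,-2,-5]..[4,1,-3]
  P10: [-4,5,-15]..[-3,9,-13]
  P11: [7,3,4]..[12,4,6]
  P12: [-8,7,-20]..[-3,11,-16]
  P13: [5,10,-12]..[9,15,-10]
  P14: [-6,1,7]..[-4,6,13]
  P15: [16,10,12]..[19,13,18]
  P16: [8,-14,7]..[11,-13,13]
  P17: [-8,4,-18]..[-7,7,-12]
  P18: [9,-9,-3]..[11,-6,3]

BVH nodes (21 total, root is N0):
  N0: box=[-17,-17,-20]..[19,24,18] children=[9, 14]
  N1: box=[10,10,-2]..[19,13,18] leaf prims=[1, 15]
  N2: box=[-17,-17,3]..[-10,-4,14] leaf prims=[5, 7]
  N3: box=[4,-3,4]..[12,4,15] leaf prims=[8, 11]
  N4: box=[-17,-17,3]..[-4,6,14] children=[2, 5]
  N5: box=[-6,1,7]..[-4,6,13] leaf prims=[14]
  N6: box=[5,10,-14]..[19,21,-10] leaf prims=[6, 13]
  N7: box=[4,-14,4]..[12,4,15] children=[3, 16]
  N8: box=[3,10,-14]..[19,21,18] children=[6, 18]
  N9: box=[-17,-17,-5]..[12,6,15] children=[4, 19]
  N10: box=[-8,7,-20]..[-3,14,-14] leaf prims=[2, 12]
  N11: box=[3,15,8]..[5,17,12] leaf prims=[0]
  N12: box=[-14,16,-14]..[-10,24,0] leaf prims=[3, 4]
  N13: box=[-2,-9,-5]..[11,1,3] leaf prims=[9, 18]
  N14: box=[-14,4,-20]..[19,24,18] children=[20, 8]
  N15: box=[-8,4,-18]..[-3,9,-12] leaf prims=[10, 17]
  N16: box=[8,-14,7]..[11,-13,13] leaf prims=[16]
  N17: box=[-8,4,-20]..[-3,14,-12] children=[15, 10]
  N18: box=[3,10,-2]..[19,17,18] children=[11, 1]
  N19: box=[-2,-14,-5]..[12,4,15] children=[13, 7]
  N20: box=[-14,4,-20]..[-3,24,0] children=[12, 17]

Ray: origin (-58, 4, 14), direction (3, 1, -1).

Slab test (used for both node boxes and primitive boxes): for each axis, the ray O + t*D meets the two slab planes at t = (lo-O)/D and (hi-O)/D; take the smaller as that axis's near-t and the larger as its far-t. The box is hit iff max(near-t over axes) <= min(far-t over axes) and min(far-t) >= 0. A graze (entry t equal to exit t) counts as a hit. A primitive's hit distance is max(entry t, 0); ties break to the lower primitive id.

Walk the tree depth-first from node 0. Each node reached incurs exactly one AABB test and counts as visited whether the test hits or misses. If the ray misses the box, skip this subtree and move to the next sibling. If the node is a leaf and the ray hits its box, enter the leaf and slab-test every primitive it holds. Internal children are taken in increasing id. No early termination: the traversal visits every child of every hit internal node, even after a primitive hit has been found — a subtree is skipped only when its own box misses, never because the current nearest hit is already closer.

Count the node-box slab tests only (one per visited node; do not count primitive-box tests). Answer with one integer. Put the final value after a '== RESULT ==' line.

Walk:
N0 x:[41/3,77/3] y:[-21,20] z:[-4,34] -> hit [41/3,20], descend [9, 14]
  N9 x:[41/3,70/3] y:[-21,2] z:[-1,19] -> miss, prune
  N14 x:[44/3,77/3] y:[0,20] z:[-4,34] -> hit [44/3,20], descend [8, 20]
    N8 x:[61/3,77/3] y:[6,17] z:[-4,28] -> miss, prune
    N20 x:[44/3,55/3] y:[0,20] z:[14,34] -> hit [44/3,55/3], descend [12, 17]
      N12 x:[44/3,16] y:[12,20] z:[14,28] -> hit [44/3,16] leaf, test {P3@t=47/3, P4(miss)}
      N17 x:[50/3,55/3] y:[0,10] z:[26,34] -> miss, prune

Visited [0, 9, 14, 8, 20, 12, 17]. Tests: 7 box, 1 leaf. Nearest: P3.

== RESULT ==
7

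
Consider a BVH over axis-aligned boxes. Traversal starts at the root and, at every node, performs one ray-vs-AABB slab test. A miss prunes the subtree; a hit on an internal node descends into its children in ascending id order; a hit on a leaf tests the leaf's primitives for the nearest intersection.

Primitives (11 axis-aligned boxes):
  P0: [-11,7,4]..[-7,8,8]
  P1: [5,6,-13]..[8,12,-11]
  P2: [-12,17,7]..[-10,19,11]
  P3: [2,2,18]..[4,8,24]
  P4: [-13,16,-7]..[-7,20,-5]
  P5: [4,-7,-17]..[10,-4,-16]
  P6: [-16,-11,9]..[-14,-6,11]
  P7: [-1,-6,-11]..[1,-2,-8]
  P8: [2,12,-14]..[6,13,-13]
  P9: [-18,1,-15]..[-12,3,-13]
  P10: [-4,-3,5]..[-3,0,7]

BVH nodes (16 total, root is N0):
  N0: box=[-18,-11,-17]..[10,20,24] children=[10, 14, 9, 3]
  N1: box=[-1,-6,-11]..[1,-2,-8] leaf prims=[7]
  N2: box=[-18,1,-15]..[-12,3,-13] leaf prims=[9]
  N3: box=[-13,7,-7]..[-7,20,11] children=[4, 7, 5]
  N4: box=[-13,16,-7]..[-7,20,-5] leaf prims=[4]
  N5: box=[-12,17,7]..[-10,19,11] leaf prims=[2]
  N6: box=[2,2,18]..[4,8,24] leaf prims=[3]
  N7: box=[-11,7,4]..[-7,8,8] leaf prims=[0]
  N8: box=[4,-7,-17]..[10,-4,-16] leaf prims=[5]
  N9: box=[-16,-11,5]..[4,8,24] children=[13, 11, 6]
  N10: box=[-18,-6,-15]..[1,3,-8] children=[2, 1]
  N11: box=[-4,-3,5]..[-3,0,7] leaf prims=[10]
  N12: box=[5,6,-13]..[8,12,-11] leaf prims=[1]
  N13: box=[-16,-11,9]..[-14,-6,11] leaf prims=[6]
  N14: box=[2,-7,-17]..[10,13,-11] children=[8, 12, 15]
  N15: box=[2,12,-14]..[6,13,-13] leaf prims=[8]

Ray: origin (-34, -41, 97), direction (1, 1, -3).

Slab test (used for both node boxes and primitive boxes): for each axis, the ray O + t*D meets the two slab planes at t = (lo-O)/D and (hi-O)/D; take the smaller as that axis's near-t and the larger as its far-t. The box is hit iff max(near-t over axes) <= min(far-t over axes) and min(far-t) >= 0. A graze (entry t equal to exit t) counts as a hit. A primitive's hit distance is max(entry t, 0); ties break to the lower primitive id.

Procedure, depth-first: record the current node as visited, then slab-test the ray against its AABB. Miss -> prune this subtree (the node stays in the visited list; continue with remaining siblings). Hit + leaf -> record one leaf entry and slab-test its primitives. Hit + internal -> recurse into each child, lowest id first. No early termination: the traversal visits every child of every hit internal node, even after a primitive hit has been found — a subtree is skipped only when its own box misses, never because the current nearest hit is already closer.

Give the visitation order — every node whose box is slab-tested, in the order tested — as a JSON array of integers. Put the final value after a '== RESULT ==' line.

Trace the traversal:
N0 x:[16,44] y:[30,61] z:[73/3,38] -> hit [30,38], descend [3, 9, 10, 14]
  N3 x:[21,27] y:[48,61] z:[86/3,104/3] -> miss, prune
  N9 x:[18,38] y:[30,49] z:[73/3,92/3] -> hit [30,92/3], descend [6, 11, 13]
    N6 x:[36,38] y:[43,49] z:[73/3,79/3] -> miss, prune
    N11 x:[30,31] y:[38,41] z:[30,92/3] -> miss, prune
    N13 x:[18,20] y:[30,35] z:[86/3,88/3] -> miss, prune
  N10 x:[16,35] y:[35,44] z:[35,112/3] -> hit [35,35], descend [1, 2]
    N1 x:[33,35] y:[35,39] z:[35,36] -> hit [35,35] leaf, test {P7@t=35}
    N2 x:[16,22] y:[42,44] z:[110/3,112/3] -> miss, prune
  N14 x:[36,44] y:[34,54] z:[36,38] -> hit [36,38], descend [8, 12, 15]
    N8 x:[38,44] y:[34,37] z:[113/3,38] -> miss, prune
    N12 x:[39,42] y:[47,53] z:[36,110/3] -> miss, prune
    N15 x:[36,40] y:[53,54] z:[110/3,37] -> miss, prune

Visited [0, 3, 9, 6, 11, 13, 10, 1, 2, 14, 8, 12, 15]. Tests: 13 box, 1 leaf. Nearest: P7.

== RESULT ==
[0, 3, 9, 6, 11, 13, 10, 1, 2, 14, 8, 12, 15]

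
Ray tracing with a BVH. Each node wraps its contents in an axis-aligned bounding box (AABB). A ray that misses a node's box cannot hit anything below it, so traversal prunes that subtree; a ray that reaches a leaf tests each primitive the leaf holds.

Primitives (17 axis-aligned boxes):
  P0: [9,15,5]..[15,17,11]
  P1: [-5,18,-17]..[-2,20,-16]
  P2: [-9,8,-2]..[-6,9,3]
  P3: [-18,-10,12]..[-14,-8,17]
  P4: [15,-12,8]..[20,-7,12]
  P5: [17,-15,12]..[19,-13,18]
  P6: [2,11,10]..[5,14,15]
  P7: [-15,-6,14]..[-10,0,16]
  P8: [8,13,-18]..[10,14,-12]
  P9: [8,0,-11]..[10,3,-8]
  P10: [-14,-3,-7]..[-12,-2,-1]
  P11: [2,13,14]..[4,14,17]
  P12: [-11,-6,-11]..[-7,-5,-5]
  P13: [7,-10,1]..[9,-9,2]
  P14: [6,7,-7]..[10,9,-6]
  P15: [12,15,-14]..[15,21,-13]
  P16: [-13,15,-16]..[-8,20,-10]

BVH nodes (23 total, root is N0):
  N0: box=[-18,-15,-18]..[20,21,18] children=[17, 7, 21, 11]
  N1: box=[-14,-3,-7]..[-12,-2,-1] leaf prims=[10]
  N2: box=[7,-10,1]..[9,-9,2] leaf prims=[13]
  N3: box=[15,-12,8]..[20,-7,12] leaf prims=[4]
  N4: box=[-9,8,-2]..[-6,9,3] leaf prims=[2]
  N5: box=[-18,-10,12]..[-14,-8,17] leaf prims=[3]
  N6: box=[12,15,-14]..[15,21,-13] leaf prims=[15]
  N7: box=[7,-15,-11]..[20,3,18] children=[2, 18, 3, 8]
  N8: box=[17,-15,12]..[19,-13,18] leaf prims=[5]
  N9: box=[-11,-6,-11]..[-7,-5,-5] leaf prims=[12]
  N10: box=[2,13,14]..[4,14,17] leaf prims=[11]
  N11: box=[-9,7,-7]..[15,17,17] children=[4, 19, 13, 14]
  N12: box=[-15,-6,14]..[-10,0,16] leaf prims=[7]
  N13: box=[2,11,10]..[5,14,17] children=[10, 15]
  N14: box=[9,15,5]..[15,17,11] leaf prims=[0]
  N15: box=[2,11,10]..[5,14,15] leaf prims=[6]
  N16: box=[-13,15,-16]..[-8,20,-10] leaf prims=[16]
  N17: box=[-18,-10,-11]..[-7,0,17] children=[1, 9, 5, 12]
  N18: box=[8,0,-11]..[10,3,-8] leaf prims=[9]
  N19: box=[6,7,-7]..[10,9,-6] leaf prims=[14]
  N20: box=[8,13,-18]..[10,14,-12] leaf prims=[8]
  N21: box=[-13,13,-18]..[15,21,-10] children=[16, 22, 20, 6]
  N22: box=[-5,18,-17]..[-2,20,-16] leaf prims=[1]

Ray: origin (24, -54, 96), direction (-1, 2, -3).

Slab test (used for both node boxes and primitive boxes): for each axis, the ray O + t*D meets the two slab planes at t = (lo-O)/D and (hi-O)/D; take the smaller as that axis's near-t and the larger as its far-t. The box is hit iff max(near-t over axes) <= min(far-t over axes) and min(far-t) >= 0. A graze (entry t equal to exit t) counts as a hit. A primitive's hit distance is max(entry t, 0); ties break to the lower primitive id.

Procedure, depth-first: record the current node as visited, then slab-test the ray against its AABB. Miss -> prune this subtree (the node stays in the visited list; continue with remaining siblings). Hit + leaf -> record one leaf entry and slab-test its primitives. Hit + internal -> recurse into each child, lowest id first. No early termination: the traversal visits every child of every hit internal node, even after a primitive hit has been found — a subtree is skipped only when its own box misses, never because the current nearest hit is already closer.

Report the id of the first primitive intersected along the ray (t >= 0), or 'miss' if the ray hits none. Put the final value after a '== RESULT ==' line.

Walk:
N0 x:[4,42] y:[39/2,75/2] z:[26,38] -> hit [26,75/2], descend [7, 11, 17, 21]
  N7 x:[4,17] y:[39/2,57/2] z:[26,107/3] -> miss, prune
  N11 x:[9,33] y:[61/2,71/2] z:[79/3,103/3] -> hit [61/2,33], descend [4, 13, 14, 19]
    N4 x:[30,33] y:[31,63/2] z:[31,98/3] -> hit [31,63/2] leaf, test {P2@t=31}
    N13 x:[19,22] y:[65/2,34] z:[79/3,86/3] -> miss, prune
    N14 x:[9,15] y:[69/2,71/2] z:[85/3,91/3] -> miss, prune
    N19 x:[14,18] y:[61/2,63/2] z:[34,103/3] -> miss, prune
  N17 x:[31,42] y:[22,27] z:[79/3,107/3] -> miss, prune
  N21 x:[9,37] y:[67/2,75/2] z:[106/3,38] -> hit [106/3,37], descend [6, 16, 20, 22]
    N6 x:[9,12] y:[69/2,75/2] z:[109/3,110/3] -> miss, prune
    N16 x:[32,37] y:[69/2,37] z:[106/3,112/3] -> hit [106/3,37] leaf, test {P16@t=106/3}
    N20 x:[14,16] y:[67/2,34] z:[36,38] -> miss, prune
    N22 x:[26,29] y:[36,37] z:[112/3,113/3] -> miss, prune

Visited [0, 7, 11, 4, 13, 14, 19, 17, 21, 6, 16, 20, 22]. Tests: 13 box, 2 leaf. Nearest: P2.

== RESULT ==
2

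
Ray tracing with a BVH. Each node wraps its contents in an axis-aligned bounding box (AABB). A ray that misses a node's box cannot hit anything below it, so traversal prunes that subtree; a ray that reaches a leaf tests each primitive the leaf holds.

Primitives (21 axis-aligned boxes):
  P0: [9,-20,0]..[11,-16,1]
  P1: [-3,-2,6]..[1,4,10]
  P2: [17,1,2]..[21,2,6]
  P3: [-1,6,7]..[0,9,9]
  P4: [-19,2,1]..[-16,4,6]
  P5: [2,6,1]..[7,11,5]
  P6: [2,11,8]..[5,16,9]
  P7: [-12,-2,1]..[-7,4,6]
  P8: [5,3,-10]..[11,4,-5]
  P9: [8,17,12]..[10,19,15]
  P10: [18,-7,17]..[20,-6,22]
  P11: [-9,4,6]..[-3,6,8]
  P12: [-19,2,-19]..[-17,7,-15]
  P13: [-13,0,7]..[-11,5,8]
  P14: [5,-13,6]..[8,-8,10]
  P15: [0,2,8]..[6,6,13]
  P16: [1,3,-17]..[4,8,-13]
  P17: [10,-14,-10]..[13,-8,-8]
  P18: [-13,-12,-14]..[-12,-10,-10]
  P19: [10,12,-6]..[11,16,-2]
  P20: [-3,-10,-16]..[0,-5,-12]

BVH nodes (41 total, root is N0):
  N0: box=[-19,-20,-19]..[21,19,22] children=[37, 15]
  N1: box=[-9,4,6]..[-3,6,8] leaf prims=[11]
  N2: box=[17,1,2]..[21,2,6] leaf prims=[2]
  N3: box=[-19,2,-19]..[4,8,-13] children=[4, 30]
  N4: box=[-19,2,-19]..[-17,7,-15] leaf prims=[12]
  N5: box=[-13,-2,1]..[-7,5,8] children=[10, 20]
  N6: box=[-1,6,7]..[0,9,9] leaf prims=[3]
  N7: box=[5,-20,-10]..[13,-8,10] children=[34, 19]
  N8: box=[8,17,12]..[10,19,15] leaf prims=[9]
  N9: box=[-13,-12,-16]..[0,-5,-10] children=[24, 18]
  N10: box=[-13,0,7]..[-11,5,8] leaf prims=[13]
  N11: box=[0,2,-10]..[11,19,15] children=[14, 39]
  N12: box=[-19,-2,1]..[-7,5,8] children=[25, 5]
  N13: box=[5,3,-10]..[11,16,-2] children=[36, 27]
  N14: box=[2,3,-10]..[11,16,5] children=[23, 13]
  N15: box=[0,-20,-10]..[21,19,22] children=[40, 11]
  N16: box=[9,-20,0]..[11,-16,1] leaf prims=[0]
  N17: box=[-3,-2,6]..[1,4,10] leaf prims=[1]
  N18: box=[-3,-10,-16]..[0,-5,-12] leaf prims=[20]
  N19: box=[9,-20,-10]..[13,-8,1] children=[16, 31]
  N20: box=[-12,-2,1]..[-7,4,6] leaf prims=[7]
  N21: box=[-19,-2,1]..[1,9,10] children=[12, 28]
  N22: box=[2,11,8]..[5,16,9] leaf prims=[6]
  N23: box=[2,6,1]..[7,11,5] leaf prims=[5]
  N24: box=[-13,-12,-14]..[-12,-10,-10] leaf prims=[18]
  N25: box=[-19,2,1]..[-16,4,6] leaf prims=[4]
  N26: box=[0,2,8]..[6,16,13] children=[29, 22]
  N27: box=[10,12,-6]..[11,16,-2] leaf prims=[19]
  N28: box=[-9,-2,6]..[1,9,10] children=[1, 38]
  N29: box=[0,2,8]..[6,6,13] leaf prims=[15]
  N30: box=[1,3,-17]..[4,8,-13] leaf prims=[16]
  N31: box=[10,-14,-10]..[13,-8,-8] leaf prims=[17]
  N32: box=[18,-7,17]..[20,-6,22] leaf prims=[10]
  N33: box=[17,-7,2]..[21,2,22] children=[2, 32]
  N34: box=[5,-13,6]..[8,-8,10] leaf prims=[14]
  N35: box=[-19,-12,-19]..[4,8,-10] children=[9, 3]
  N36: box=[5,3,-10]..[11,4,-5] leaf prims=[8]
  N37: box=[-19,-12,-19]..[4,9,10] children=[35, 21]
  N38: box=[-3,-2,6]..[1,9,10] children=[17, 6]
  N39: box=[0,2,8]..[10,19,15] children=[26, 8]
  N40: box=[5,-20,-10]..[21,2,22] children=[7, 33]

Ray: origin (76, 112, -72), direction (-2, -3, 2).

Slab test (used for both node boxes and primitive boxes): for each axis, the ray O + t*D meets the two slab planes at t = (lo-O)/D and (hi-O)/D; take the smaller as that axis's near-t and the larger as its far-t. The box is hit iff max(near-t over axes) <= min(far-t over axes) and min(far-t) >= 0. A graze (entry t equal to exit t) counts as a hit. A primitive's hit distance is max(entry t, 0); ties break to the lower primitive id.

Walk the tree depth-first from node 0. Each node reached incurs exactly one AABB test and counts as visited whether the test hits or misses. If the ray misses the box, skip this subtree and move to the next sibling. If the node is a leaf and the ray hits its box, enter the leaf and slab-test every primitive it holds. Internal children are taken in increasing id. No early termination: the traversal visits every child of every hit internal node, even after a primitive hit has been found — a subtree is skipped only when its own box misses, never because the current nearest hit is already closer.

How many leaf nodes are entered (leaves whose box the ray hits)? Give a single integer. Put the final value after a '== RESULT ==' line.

Trace the traversal:
N0 x:[55/2,95/2] y:[31,44] z:[53/2,47] -> hit [31,44], descend [15, 37]
  N15 x:[55/2,38] y:[31,44] z:[31,47] -> hit [31,38], descend [11, 40]
    N11 x:[65/2,38] y:[31,110/3] z:[31,87/2] -> hit [65/2,110/3], descend [14, 39]
      N14 x:[65/2,37] y:[32,109/3] z:[31,77/2] -> hit [65/2,109/3], descend [13, 23]
        N13 x:[65/2,71/2] y:[32,109/3] z:[31,35] -> hit [65/2,35], descend [27, 36]
          N27 x:[65/2,33] y:[32,100/3] z:[33,35] -> hit [33,33] leaf, test {P19@t=33}
          N36 x:[65/2,71/2] y:[36,109/3] z:[31,67/2] -> miss, prune
        N23 x:[69/2,37] y:[101/3,106/3] z:[73/2,77/2] -> miss, prune
      N39 x:[33,38] y:[31,110/3] z:[40,87/2] -> miss, prune
    N40 x:[55/2,71/2] y:[110/3,44] z:[31,47] -> miss, prune
  N37 x:[36,95/2] y:[103/3,124/3] z:[53/2,41] -> hit [36,41], descend [21, 35]
    N21 x:[75/2,95/2] y:[103/3,38] z:[73/2,41] -> hit [75/2,38], descend [12, 28]
      N12 x:[83/2,95/2] y:[107/3,38] z:[73/2,40] -> miss, prune
      N28 x:[75/2,85/2] y:[103/3,38] z:[39,41] -> miss, prune
    N35 x:[36,95/2] y:[104/3,124/3] z:[53/2,31] -> miss, prune

Visited [0, 15, 11, 14, 13, 27, 36, 23, 39, 40, 37, 21, 12, 28, 35]. Tests: 15 box, 1 leaf. Nearest: P19.

== RESULT ==
1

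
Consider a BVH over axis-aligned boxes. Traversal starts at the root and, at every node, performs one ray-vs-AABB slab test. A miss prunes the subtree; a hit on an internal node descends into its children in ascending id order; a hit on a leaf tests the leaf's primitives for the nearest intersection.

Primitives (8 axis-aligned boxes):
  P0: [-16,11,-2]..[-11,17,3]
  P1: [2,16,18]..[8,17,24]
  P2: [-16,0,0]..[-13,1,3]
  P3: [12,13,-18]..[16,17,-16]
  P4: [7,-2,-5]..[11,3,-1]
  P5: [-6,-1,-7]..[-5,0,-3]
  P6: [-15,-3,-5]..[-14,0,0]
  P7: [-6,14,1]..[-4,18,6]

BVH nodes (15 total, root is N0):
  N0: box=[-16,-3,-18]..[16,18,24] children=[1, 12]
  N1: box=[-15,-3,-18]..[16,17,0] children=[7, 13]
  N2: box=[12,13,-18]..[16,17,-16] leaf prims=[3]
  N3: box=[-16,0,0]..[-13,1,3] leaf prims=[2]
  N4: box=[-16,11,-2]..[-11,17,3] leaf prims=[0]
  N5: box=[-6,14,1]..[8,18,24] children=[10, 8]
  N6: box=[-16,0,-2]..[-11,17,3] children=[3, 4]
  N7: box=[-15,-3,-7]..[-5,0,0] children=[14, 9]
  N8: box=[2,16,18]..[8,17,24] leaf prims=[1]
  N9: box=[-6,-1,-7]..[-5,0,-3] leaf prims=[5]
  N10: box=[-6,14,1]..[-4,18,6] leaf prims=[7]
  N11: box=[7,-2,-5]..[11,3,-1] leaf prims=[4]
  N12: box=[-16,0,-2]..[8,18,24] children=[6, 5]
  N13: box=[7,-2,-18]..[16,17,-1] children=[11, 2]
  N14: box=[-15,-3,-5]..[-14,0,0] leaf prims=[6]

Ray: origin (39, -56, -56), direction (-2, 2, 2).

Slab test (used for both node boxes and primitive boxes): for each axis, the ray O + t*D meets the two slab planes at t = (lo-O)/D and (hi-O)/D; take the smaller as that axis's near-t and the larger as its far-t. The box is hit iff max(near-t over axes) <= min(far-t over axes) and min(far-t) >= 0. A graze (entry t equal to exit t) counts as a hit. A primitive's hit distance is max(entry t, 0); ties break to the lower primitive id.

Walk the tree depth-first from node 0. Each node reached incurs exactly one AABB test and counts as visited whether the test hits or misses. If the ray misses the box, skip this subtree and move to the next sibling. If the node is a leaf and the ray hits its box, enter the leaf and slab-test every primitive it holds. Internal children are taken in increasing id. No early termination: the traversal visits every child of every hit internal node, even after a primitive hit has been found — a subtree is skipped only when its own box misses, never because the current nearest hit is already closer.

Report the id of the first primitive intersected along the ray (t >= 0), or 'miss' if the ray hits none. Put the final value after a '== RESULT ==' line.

Walk:
N0 x:[23/2,55/2] y:[53/2,37] z:[19,40] -> hit [53/2,55/2], descend [1, 12]
  N1 x:[23/2,27] y:[53/2,73/2] z:[19,28] -> hit [53/2,27], descend [7, 13]
    N7 x:[22,27] y:[53/2,28] z:[49/2,28] -> hit [53/2,27], descend [9, 14]
      N9 x:[22,45/2] y:[55/2,28] z:[49/2,53/2] -> miss, prune
      N14 x:[53/2,27] y:[53/2,28] z:[51/2,28] -> hit [53/2,27] leaf, test {P6@t=53/2}
    N13 x:[23/2,16] y:[27,73/2] z:[19,55/2] -> miss, prune
  N12 x:[31/2,55/2] y:[28,37] z:[27,40] -> miss, prune

order=[0, 1, 7, 9, 14, 13, 12]  |boxes|=7  |leaves|=1  hit=P6

== RESULT ==
6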